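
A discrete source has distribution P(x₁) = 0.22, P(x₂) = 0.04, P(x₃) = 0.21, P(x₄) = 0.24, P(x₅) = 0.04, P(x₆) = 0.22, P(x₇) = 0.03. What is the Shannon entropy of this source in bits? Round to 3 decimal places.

H = −Σ pᵢ log₂ pᵢ.
−0.22·log₂(0.22) = 0.4806
−0.04·log₂(0.04) = 0.1858
−0.21·log₂(0.21) = 0.4728
−0.24·log₂(0.24) = 0.4941
−0.04·log₂(0.04) = 0.1858
−0.22·log₂(0.22) = 0.4806
−0.03·log₂(0.03) = 0.1518
Sum ≈ 2.4514 → 2.451 bits.

2.451 bits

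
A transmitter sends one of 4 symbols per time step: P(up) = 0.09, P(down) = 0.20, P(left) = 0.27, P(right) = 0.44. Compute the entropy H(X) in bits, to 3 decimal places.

1.808 bits

H = −Σ pᵢ log₂ pᵢ.
−0.09·log₂(0.09) = 0.3127
−0.20·log₂(0.20) = 0.4644
−0.27·log₂(0.27) = 0.5100
−0.44·log₂(0.44) = 0.5211
Sum ≈ 1.8082 → 1.808 bits.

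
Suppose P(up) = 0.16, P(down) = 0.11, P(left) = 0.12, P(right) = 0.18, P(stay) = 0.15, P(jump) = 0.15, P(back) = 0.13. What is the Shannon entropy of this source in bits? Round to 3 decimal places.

2.789 bits

H = −Σ pᵢ log₂ pᵢ.
−0.16·log₂(0.16) = 0.4230
−0.11·log₂(0.11) = 0.3503
−0.12·log₂(0.12) = 0.3671
−0.18·log₂(0.18) = 0.4453
−0.15·log₂(0.15) = 0.4105
−0.15·log₂(0.15) = 0.4105
−0.13·log₂(0.13) = 0.3826
Sum ≈ 2.7894 → 2.789 bits.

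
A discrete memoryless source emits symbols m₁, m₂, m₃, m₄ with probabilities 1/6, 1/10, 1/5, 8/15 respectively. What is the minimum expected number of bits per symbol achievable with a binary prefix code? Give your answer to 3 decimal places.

Repeatedly combine the two least-probable nodes; the expected code length is the sum of the merged weights.
merge 1/10 + 1/6 → 4/15
merge 1/5 + 4/15 → 7/15
merge 7/15 + 8/15 → 1
L = 4/15 + 7/15 + 1 = 26/15 ≈ 1.733 bits/symbol.

1.733 bits/symbol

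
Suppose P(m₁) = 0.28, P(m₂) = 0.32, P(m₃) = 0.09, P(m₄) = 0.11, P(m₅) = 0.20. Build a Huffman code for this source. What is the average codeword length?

Repeatedly combine the two least-probable nodes; the expected code length is the sum of the merged weights.
merge 9/100 + 11/100 → 1/5
merge 1/5 + 1/5 → 2/5
merge 7/25 + 8/25 → 3/5
merge 2/5 + 3/5 → 1
L = 1/5 + 2/5 + 3/5 + 1 = 11/5 = 2.2 bits/symbol.

2.2 bits/symbol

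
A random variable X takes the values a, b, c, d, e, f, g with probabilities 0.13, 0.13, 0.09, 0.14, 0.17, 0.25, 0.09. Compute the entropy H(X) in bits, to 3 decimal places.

2.722 bits

H = −Σ pᵢ log₂ pᵢ.
−0.13·log₂(0.13) = 0.3826
−0.13·log₂(0.13) = 0.3826
−0.09·log₂(0.09) = 0.3127
−0.14·log₂(0.14) = 0.3971
−0.17·log₂(0.17) = 0.4346
−0.25·log₂(0.25) = 0.5000
−0.09·log₂(0.09) = 0.3127
Sum ≈ 2.7223 → 2.722 bits.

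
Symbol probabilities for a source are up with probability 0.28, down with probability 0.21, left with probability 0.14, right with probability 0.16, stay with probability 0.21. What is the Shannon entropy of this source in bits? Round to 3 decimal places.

H = −Σ pᵢ log₂ pᵢ.
−0.28·log₂(0.28) = 0.5142
−0.21·log₂(0.21) = 0.4728
−0.14·log₂(0.14) = 0.3971
−0.16·log₂(0.16) = 0.4230
−0.21·log₂(0.21) = 0.4728
Sum ≈ 2.2800 → 2.280 bits.

2.280 bits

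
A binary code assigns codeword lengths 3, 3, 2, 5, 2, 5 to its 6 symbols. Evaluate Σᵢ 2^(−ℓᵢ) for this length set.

0.8125

With common denominator 2^5 = 32: Σ 2^(−ℓᵢ) = 4/32 + 4/32 + 8/32 + 1/32 + 8/32 + 1/32 = 26/32 = 0.8125.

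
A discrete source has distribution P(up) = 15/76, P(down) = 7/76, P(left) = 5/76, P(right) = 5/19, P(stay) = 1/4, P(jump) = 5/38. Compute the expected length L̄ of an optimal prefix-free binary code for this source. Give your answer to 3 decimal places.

Repeatedly combine the two least-probable nodes; the expected code length is the sum of the merged weights.
merge 5/76 + 7/76 → 3/19
merge 5/38 + 3/19 → 11/38
merge 15/76 + 1/4 → 17/38
merge 5/19 + 11/38 → 21/38
merge 17/38 + 21/38 → 1
L = 3/19 + 11/38 + 17/38 + 21/38 + 1 = 93/38 ≈ 2.447 bits/symbol.

2.447 bits/symbol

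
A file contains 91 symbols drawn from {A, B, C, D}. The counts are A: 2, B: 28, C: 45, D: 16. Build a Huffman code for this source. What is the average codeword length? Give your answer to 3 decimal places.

Probabilities are the counts divided by 91.
Repeatedly combine the two least-probable nodes; the expected code length is the sum of the merged weights.
merge 2/91 + 16/91 → 18/91
merge 18/91 + 4/13 → 46/91
merge 45/91 + 46/91 → 1
L = 18/91 + 46/91 + 1 = 155/91 ≈ 1.703 bits/symbol.

1.703 bits/symbol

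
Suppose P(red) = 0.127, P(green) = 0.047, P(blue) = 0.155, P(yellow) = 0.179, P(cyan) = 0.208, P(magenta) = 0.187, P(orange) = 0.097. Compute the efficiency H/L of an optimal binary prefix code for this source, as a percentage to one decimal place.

98.1%

Entropy H = −Σ p log₂ p ≈ 2.6966 bits.
Huffman merges: 47/1000+97/1000→18/125; 127/1000+18/125→271/1000; 31/200+179/1000→167/500; 187/1000+26/125→79/200; 271/1000+167/500→121/200; 79/200+121/200→1. L = 2749/1000 ≈ 2.7490.
Efficiency = H/L = 2.6966/2.7490 = 98.1%.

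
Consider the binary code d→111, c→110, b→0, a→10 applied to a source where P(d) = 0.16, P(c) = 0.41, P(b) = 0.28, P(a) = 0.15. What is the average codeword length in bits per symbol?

L̄ = Σ pᵢ·ℓᵢ = 0.16·3 + 0.41·3 + 0.28·1 + 0.15·2 = 2.29 bits/symbol.

2.29 bits/symbol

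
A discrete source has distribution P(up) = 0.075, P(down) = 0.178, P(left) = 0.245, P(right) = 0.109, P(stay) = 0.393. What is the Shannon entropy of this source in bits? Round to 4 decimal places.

H = −Σ pᵢ log₂ pᵢ.
−0.075·log₂(0.075) = 0.2803
−0.178·log₂(0.178) = 0.4432
−0.245·log₂(0.245) = 0.4971
−0.109·log₂(0.109) = 0.3485
−0.393·log₂(0.393) = 0.5295
Sum ≈ 2.0987 → 2.0987 bits.

2.0987 bits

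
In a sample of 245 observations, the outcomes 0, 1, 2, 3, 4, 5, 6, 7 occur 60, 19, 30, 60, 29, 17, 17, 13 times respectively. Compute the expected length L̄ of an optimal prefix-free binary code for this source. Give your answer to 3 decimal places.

Probabilities are the counts divided by 245.
Repeatedly combine the two least-probable nodes; the expected code length is the sum of the merged weights.
merge 13/245 + 17/245 → 6/49
merge 17/245 + 19/245 → 36/245
merge 29/245 + 6/49 → 59/245
merge 6/49 + 36/245 → 66/245
merge 59/245 + 12/49 → 17/35
merge 12/49 + 66/245 → 18/35
merge 17/35 + 18/35 → 1
L = 6/49 + 36/245 + 59/245 + 66/245 + 17/35 + 18/35 + 1 = 681/245 ≈ 2.780 bits/symbol.

2.780 bits/symbol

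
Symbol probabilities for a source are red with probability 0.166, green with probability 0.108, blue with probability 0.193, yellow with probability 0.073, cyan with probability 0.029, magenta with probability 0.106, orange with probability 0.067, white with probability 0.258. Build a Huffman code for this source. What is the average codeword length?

2.814 bits/symbol

Repeatedly combine the two least-probable nodes; the expected code length is the sum of the merged weights.
merge 29/1000 + 67/1000 → 12/125
merge 73/1000 + 12/125 → 169/1000
merge 53/500 + 27/250 → 107/500
merge 83/500 + 169/1000 → 67/200
merge 193/1000 + 107/500 → 407/1000
merge 129/500 + 67/200 → 593/1000
merge 407/1000 + 593/1000 → 1
L = 12/125 + 169/1000 + 107/500 + 67/200 + 407/1000 + 593/1000 + 1 = 1407/500 = 2.814 bits/symbol.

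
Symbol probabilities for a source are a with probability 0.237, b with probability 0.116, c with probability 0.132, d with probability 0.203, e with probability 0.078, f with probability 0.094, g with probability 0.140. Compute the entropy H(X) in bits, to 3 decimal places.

H = −Σ pᵢ log₂ pᵢ.
−0.237·log₂(0.237) = 0.4923
−0.116·log₂(0.116) = 0.3605
−0.132·log₂(0.132) = 0.3856
−0.203·log₂(0.203) = 0.4670
−0.078·log₂(0.078) = 0.2871
−0.094·log₂(0.094) = 0.3207
−0.140·log₂(0.140) = 0.3971
Sum ≈ 2.7102 → 2.710 bits.

2.710 bits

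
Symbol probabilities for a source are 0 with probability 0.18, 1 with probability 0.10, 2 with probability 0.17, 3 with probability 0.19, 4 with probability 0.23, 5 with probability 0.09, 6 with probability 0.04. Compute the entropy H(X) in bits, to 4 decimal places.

H = −Σ pᵢ log₂ pᵢ.
−0.18·log₂(0.18) = 0.4453
−0.10·log₂(0.10) = 0.3322
−0.17·log₂(0.17) = 0.4346
−0.19·log₂(0.19) = 0.4552
−0.23·log₂(0.23) = 0.4877
−0.09·log₂(0.09) = 0.3127
−0.04·log₂(0.04) = 0.1858
Sum ≈ 2.6534 → 2.6534 bits.

2.6534 bits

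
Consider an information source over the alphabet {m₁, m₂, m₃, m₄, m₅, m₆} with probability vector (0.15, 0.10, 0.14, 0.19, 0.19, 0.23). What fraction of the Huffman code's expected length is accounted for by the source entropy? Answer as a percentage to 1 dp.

Entropy H = −Σ p log₂ p ≈ 2.5380 bits.
Huffman merges: 1/10+7/50→6/25; 3/20+19/100→17/50; 19/100+23/100→21/50; 6/25+17/50→29/50; 21/50+29/50→1. L = 129/50 ≈ 2.5800.
Efficiency = H/L = 2.5380/2.5800 = 98.4%.

98.4%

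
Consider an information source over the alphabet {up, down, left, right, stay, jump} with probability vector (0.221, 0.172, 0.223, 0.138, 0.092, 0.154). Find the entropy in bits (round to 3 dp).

2.528 bits

H = −Σ pᵢ log₂ pᵢ.
−0.221·log₂(0.221) = 0.4813
−0.172·log₂(0.172) = 0.4368
−0.223·log₂(0.223) = 0.4828
−0.138·log₂(0.138) = 0.3943
−0.092·log₂(0.092) = 0.3167
−0.154·log₂(0.154) = 0.4156
Sum ≈ 2.5275 → 2.528 bits.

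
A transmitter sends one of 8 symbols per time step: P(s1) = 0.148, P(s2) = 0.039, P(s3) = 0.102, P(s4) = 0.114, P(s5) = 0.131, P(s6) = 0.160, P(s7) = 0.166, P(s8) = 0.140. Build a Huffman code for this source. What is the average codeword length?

2.975 bits/symbol

Repeatedly combine the two least-probable nodes; the expected code length is the sum of the merged weights.
merge 39/1000 + 51/500 → 141/1000
merge 57/500 + 131/1000 → 49/200
merge 7/50 + 141/1000 → 281/1000
merge 37/250 + 4/25 → 77/250
merge 83/500 + 49/200 → 411/1000
merge 281/1000 + 77/250 → 589/1000
merge 411/1000 + 589/1000 → 1
L = 141/1000 + 49/200 + 281/1000 + 77/250 + 411/1000 + 589/1000 + 1 = 119/40 = 2.975 bits/symbol.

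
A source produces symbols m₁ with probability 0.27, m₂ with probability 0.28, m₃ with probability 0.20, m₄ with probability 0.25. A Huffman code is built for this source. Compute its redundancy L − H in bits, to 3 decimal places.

Entropy H = −Σ p log₂ p ≈ 1.9886 bits.
Huffman merges: 1/5+1/4→9/20; 27/100+7/25→11/20; 9/20+11/20→1. L = 2 ≈ 2.0000.
L − H = 2.0000 − 1.9886 = 0.011 bits.

0.011 bits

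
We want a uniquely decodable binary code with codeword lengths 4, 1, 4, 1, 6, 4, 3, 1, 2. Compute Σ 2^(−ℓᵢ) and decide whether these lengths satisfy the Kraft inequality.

With common denominator 2^6 = 64: Σ 2^(−ℓᵢ) = 4/64 + 32/64 + 4/64 + 32/64 + 1/64 + 4/64 + 8/64 + 32/64 + 16/64 = 133/64 = 2.078125.
Kraft's inequality requires Σ ≤ 1; here Σ = 2.078125 > 1, so no such prefix code exists.

2.078125; no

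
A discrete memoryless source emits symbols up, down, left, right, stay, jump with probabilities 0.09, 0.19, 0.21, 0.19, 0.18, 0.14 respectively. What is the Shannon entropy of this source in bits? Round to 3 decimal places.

H = −Σ pᵢ log₂ pᵢ.
−0.09·log₂(0.09) = 0.3127
−0.19·log₂(0.19) = 0.4552
−0.21·log₂(0.21) = 0.4728
−0.19·log₂(0.19) = 0.4552
−0.18·log₂(0.18) = 0.4453
−0.14·log₂(0.14) = 0.3971
Sum ≈ 2.5383 → 2.538 bits.

2.538 bits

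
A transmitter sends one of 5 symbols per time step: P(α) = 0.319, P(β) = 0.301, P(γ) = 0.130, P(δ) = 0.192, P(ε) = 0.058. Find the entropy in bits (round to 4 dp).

2.1252 bits

H = −Σ pᵢ log₂ pᵢ.
−0.319·log₂(0.319) = 0.5258
−0.301·log₂(0.301) = 0.5214
−0.130·log₂(0.130) = 0.3826
−0.192·log₂(0.192) = 0.4571
−0.058·log₂(0.058) = 0.2383
Sum ≈ 2.1252 → 2.1252 bits.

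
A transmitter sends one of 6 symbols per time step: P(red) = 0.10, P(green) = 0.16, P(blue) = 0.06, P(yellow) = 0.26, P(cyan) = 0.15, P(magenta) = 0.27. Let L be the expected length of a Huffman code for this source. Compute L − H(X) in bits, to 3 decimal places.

Entropy H = −Σ p log₂ p ≈ 2.4246 bits.
Huffman merges: 3/50+1/10→4/25; 3/20+4/25→31/100; 4/25+13/50→21/50; 27/100+31/100→29/50; 21/50+29/50→1. L = 247/100 ≈ 2.4700.
L − H = 2.4700 − 2.4246 = 0.045 bits.

0.045 bits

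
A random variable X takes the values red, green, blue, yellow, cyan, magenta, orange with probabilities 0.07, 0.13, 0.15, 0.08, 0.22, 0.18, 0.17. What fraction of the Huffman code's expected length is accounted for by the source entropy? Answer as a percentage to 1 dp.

Entropy H = −Σ p log₂ p ≈ 2.7137 bits.
Huffman merges: 7/100+2/25→3/20; 13/100+3/20→7/25; 3/20+17/100→8/25; 9/50+11/50→2/5; 7/25+8/25→3/5; 2/5+3/5→1. L = 11/4 ≈ 2.7500.
Efficiency = H/L = 2.7137/2.7500 = 98.7%.

98.7%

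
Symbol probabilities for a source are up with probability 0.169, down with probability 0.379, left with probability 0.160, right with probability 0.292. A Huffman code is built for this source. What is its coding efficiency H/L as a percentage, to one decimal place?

97.7%

Entropy H = −Σ p log₂ p ≈ 1.9056 bits.
Huffman merges: 4/25+169/1000→329/1000; 73/250+329/1000→621/1000; 379/1000+621/1000→1. L = 39/20 ≈ 1.9500.
Efficiency = H/L = 1.9056/1.9500 = 97.7%.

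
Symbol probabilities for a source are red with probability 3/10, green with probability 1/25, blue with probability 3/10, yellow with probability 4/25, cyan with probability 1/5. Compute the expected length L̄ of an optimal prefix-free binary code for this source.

2.2 bits/symbol

Repeatedly combine the two least-probable nodes; the expected code length is the sum of the merged weights.
merge 1/25 + 4/25 → 1/5
merge 1/5 + 1/5 → 2/5
merge 3/10 + 3/10 → 3/5
merge 2/5 + 3/5 → 1
L = 1/5 + 2/5 + 3/5 + 1 = 11/5 = 2.2 bits/symbol.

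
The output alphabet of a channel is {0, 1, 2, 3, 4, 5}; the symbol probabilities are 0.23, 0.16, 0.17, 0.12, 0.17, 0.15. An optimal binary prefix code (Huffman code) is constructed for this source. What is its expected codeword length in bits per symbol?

Repeatedly combine the two least-probable nodes; the expected code length is the sum of the merged weights.
merge 3/25 + 3/20 → 27/100
merge 4/25 + 17/100 → 33/100
merge 17/100 + 23/100 → 2/5
merge 27/100 + 33/100 → 3/5
merge 2/5 + 3/5 → 1
L = 27/100 + 33/100 + 2/5 + 3/5 + 1 = 13/5 = 2.6 bits/symbol.

2.6 bits/symbol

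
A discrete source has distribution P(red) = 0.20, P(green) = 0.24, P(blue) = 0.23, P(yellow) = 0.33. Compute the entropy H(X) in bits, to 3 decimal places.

H = −Σ pᵢ log₂ pᵢ.
−0.20·log₂(0.20) = 0.4644
−0.24·log₂(0.24) = 0.4941
−0.23·log₂(0.23) = 0.4877
−0.33·log₂(0.33) = 0.5278
Sum ≈ 1.9740 → 1.974 bits.

1.974 bits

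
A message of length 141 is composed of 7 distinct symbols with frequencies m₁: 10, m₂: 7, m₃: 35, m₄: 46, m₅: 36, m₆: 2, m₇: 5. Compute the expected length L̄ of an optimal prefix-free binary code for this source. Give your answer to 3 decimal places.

Probabilities are the counts divided by 141.
Repeatedly combine the two least-probable nodes; the expected code length is the sum of the merged weights.
merge 2/141 + 5/141 → 7/141
merge 7/141 + 7/141 → 14/141
merge 10/141 + 14/141 → 8/47
merge 8/47 + 35/141 → 59/141
merge 12/47 + 46/141 → 82/141
merge 59/141 + 82/141 → 1
L = 7/141 + 14/141 + 8/47 + 59/141 + 82/141 + 1 = 109/47 ≈ 2.319 bits/symbol.

2.319 bits/symbol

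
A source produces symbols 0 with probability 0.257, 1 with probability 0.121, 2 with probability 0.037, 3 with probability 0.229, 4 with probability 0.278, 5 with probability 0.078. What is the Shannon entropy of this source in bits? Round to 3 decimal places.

H = −Σ pᵢ log₂ pᵢ.
−0.257·log₂(0.257) = 0.5038
−0.121·log₂(0.121) = 0.3687
−0.037·log₂(0.037) = 0.1760
−0.229·log₂(0.229) = 0.4870
−0.278·log₂(0.278) = 0.5134
−0.078·log₂(0.078) = 0.2871
Sum ≈ 2.3359 → 2.336 bits.

2.336 bits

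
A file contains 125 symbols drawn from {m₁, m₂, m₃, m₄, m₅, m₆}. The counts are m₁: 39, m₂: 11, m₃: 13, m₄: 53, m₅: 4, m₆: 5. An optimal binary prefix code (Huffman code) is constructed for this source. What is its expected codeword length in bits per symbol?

Probabilities are the counts divided by 125.
Repeatedly combine the two least-probable nodes; the expected code length is the sum of the merged weights.
merge 4/125 + 1/25 → 9/125
merge 9/125 + 11/125 → 4/25
merge 13/125 + 4/25 → 33/125
merge 33/125 + 39/125 → 72/125
merge 53/125 + 72/125 → 1
L = 9/125 + 4/25 + 33/125 + 72/125 + 1 = 259/125 = 2.072 bits/symbol.

2.072 bits/symbol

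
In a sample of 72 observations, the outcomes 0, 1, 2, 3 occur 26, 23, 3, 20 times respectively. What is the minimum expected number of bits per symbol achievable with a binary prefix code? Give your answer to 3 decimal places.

1.958 bits/symbol

Probabilities are the counts divided by 72.
Repeatedly combine the two least-probable nodes; the expected code length is the sum of the merged weights.
merge 1/24 + 5/18 → 23/72
merge 23/72 + 23/72 → 23/36
merge 13/36 + 23/36 → 1
L = 23/72 + 23/36 + 1 = 47/24 ≈ 1.958 bits/symbol.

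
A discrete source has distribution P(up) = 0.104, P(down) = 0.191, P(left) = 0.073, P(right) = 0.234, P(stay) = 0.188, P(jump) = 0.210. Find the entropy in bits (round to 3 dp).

2.488 bits

H = −Σ pᵢ log₂ pᵢ.
−0.104·log₂(0.104) = 0.3396
−0.191·log₂(0.191) = 0.4562
−0.073·log₂(0.073) = 0.2756
−0.234·log₂(0.234) = 0.4903
−0.188·log₂(0.188) = 0.4533
−0.210·log₂(0.210) = 0.4728
Sum ≈ 2.4879 → 2.488 bits.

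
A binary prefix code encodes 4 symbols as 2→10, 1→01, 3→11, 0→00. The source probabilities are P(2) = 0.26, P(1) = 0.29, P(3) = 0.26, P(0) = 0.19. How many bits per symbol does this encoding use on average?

2 bits/symbol

L̄ = Σ pᵢ·ℓᵢ = 0.26·2 + 0.29·2 + 0.26·2 + 0.19·2 = 2 bits/symbol.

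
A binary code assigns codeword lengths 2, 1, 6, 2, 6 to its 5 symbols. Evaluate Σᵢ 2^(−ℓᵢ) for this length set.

With common denominator 2^6 = 64: Σ 2^(−ℓᵢ) = 16/64 + 32/64 + 1/64 + 16/64 + 1/64 = 66/64 = 1.03125.

1.03125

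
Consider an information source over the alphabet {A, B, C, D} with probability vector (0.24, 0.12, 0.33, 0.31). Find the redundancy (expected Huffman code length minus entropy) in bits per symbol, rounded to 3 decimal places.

Entropy H = −Σ p log₂ p ≈ 1.9128 bits.
Huffman merges: 3/25+6/25→9/25; 31/100+33/100→16/25; 9/25+16/25→1. L = 2 ≈ 2.0000.
L − H = 2.0000 − 1.9128 = 0.087 bits.

0.087 bits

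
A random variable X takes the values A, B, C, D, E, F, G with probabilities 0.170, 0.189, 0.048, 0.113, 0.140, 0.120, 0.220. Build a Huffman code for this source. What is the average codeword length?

2.752 bits/symbol

Repeatedly combine the two least-probable nodes; the expected code length is the sum of the merged weights.
merge 6/125 + 113/1000 → 161/1000
merge 3/25 + 7/50 → 13/50
merge 161/1000 + 17/100 → 331/1000
merge 189/1000 + 11/50 → 409/1000
merge 13/50 + 331/1000 → 591/1000
merge 409/1000 + 591/1000 → 1
L = 161/1000 + 13/50 + 331/1000 + 409/1000 + 591/1000 + 1 = 344/125 = 2.752 bits/symbol.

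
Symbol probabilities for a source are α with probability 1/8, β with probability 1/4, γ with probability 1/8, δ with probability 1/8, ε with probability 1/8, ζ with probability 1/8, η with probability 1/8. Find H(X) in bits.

Each probability is a power of 1/2, so log₂(1/p) is an integer.
H = Σ p·log₂(1/p) = 1/8·3 + 1/4·2 + 1/8·3 + 1/8·3 + 1/8·3 + 1/8·3 + 1/8·3 = 2.75 bits.

2.75 bits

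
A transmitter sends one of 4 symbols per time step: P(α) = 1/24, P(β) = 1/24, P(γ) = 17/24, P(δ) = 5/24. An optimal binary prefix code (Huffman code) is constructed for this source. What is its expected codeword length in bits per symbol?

Repeatedly combine the two least-probable nodes; the expected code length is the sum of the merged weights.
merge 1/24 + 1/24 → 1/12
merge 1/12 + 5/24 → 7/24
merge 7/24 + 17/24 → 1
L = 1/12 + 7/24 + 1 = 11/8 = 1.375 bits/symbol.

1.375 bits/symbol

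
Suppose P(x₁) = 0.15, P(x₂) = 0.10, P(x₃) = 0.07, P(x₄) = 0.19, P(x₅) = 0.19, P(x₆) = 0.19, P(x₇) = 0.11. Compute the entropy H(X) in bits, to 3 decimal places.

H = −Σ pᵢ log₂ pᵢ.
−0.15·log₂(0.15) = 0.4105
−0.10·log₂(0.10) = 0.3322
−0.07·log₂(0.07) = 0.2686
−0.19·log₂(0.19) = 0.4552
−0.19·log₂(0.19) = 0.4552
−0.19·log₂(0.19) = 0.4552
−0.11·log₂(0.11) = 0.3503
Sum ≈ 2.7273 → 2.727 bits.

2.727 bits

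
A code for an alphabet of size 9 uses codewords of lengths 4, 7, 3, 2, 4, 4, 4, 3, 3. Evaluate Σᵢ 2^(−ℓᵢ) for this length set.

With common denominator 2^7 = 128: Σ 2^(−ℓᵢ) = 8/128 + 1/128 + 16/128 + 32/128 + 8/128 + 8/128 + 8/128 + 16/128 + 16/128 = 113/128 = 0.8828125.

0.8828125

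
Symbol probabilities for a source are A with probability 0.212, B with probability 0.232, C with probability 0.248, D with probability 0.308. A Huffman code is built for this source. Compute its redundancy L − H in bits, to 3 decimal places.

Entropy H = −Σ p log₂ p ≈ 1.9856 bits.
Huffman merges: 53/250+29/125→111/250; 31/125+77/250→139/250; 111/250+139/250→1. L = 2 ≈ 2.0000.
L − H = 2.0000 − 1.9856 = 0.014 bits.

0.014 bits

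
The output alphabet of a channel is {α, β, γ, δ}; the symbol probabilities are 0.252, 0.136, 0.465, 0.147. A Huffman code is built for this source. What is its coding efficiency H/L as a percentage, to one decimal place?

Entropy H = −Σ p log₂ p ≈ 1.8129 bits.
Huffman merges: 17/125+147/1000→283/1000; 63/250+283/1000→107/200; 93/200+107/200→1. L = 909/500 ≈ 1.8180.
Efficiency = H/L = 1.8129/1.8180 = 99.7%.

99.7%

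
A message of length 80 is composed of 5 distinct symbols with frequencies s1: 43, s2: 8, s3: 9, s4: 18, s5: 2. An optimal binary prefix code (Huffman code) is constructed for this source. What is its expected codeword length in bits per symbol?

1.825 bits/symbol

Probabilities are the counts divided by 80.
Repeatedly combine the two least-probable nodes; the expected code length is the sum of the merged weights.
merge 1/40 + 1/10 → 1/8
merge 9/80 + 1/8 → 19/80
merge 9/40 + 19/80 → 37/80
merge 37/80 + 43/80 → 1
L = 1/8 + 19/80 + 37/80 + 1 = 73/40 = 1.825 bits/symbol.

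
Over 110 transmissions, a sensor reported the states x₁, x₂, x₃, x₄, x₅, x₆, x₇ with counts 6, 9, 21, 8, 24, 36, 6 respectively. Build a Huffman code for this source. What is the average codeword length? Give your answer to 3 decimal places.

Probabilities are the counts divided by 110.
Repeatedly combine the two least-probable nodes; the expected code length is the sum of the merged weights.
merge 3/55 + 3/55 → 6/55
merge 4/55 + 9/110 → 17/110
merge 6/55 + 17/110 → 29/110
merge 21/110 + 12/55 → 9/22
merge 29/110 + 18/55 → 13/22
merge 9/22 + 13/22 → 1
L = 6/55 + 17/110 + 29/110 + 9/22 + 13/22 + 1 = 139/55 ≈ 2.527 bits/symbol.

2.527 bits/symbol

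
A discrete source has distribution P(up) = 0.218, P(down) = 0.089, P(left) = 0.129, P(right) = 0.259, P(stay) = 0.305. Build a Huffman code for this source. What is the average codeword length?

Repeatedly combine the two least-probable nodes; the expected code length is the sum of the merged weights.
merge 89/1000 + 129/1000 → 109/500
merge 109/500 + 109/500 → 109/250
merge 259/1000 + 61/200 → 141/250
merge 109/250 + 141/250 → 1
L = 109/500 + 109/250 + 141/250 + 1 = 1109/500 = 2.218 bits/symbol.

2.218 bits/symbol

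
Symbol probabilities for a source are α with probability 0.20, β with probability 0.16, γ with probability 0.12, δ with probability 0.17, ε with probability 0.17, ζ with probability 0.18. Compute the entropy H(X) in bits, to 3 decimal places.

H = −Σ pᵢ log₂ pᵢ.
−0.20·log₂(0.20) = 0.4644
−0.16·log₂(0.16) = 0.4230
−0.12·log₂(0.12) = 0.3671
−0.17·log₂(0.17) = 0.4346
−0.17·log₂(0.17) = 0.4346
−0.18·log₂(0.18) = 0.4453
Sum ≈ 2.5690 → 2.569 bits.

2.569 bits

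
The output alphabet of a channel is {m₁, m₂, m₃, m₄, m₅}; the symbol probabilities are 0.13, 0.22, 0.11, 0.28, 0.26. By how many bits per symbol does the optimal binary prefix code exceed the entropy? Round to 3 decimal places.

0.007 bits

Entropy H = −Σ p log₂ p ≈ 2.2330 bits.
Huffman merges: 11/100+13/100→6/25; 11/50+6/25→23/50; 13/50+7/25→27/50; 23/50+27/50→1. L = 56/25 ≈ 2.2400.
L − H = 2.2400 − 2.2330 = 0.007 bits.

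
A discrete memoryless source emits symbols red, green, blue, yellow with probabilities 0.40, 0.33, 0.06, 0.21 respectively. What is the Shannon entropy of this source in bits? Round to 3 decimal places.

1.773 bits

H = −Σ pᵢ log₂ pᵢ.
−0.40·log₂(0.40) = 0.5288
−0.33·log₂(0.33) = 0.5278
−0.06·log₂(0.06) = 0.2435
−0.21·log₂(0.21) = 0.4728
Sum ≈ 1.7730 → 1.773 bits.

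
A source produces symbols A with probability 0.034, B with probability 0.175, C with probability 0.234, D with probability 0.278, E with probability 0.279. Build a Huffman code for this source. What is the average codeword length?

Repeatedly combine the two least-probable nodes; the expected code length is the sum of the merged weights.
merge 17/500 + 7/40 → 209/1000
merge 209/1000 + 117/500 → 443/1000
merge 139/500 + 279/1000 → 557/1000
merge 443/1000 + 557/1000 → 1
L = 209/1000 + 443/1000 + 557/1000 + 1 = 2209/1000 = 2.209 bits/symbol.

2.209 bits/symbol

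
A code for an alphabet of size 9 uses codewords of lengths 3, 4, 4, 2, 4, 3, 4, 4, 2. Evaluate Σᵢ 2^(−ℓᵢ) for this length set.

1.0625

With common denominator 2^4 = 16: Σ 2^(−ℓᵢ) = 2/16 + 1/16 + 1/16 + 4/16 + 1/16 + 2/16 + 1/16 + 1/16 + 4/16 = 17/16 = 1.0625.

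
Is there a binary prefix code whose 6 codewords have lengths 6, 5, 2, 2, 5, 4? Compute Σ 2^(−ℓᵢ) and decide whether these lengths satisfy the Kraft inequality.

0.640625; yes

With common denominator 2^6 = 64: Σ 2^(−ℓᵢ) = 1/64 + 2/64 + 16/64 + 16/64 + 2/64 + 4/64 = 41/64 = 0.640625.
Kraft's inequality requires Σ ≤ 1; here Σ = 0.640625 ≤ 1, so such a prefix code exists.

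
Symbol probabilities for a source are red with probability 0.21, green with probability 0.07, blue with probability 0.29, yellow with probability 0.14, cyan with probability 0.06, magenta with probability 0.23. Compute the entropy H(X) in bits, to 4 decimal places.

H = −Σ pᵢ log₂ pᵢ.
−0.21·log₂(0.21) = 0.4728
−0.07·log₂(0.07) = 0.2686
−0.29·log₂(0.29) = 0.5179
−0.14·log₂(0.14) = 0.3971
−0.06·log₂(0.06) = 0.2435
−0.23·log₂(0.23) = 0.4877
Sum ≈ 2.3876 → 2.3876 bits.

2.3876 bits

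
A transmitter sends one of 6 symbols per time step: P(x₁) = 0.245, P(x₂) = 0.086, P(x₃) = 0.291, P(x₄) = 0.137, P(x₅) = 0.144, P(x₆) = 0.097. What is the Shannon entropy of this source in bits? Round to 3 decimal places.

H = −Σ pᵢ log₂ pᵢ.
−0.245·log₂(0.245) = 0.4971
−0.086·log₂(0.086) = 0.3044
−0.291·log₂(0.291) = 0.5182
−0.137·log₂(0.137) = 0.3929
−0.144·log₂(0.144) = 0.4026
−0.097·log₂(0.097) = 0.3265
Sum ≈ 2.4418 → 2.442 bits.

2.442 bits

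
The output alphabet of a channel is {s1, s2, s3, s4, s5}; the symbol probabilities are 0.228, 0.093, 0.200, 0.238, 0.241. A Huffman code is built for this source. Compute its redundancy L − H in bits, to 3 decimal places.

0.036 bits

Entropy H = −Σ p log₂ p ≈ 2.2570 bits.
Huffman merges: 93/1000+1/5→293/1000; 57/250+119/500→233/500; 241/1000+293/1000→267/500; 233/500+267/500→1. L = 2293/1000 ≈ 2.2930.
L − H = 2.2930 − 2.2570 = 0.036 bits.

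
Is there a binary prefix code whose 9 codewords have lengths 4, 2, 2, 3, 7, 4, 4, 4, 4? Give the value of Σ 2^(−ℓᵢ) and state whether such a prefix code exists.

0.9453125; yes

With common denominator 2^7 = 128: Σ 2^(−ℓᵢ) = 8/128 + 32/128 + 32/128 + 16/128 + 1/128 + 8/128 + 8/128 + 8/128 + 8/128 = 121/128 = 0.9453125.
Kraft's inequality requires Σ ≤ 1; here Σ = 0.9453125 ≤ 1, so such a prefix code exists.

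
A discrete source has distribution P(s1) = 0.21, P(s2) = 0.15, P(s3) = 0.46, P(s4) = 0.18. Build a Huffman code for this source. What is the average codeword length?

Repeatedly combine the two least-probable nodes; the expected code length is the sum of the merged weights.
merge 3/20 + 9/50 → 33/100
merge 21/100 + 33/100 → 27/50
merge 23/50 + 27/50 → 1
L = 33/100 + 27/50 + 1 = 187/100 = 1.87 bits/symbol.

1.87 bits/symbol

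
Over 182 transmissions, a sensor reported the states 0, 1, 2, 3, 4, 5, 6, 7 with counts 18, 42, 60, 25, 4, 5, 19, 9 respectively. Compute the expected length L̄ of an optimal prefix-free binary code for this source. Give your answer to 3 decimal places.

Probabilities are the counts divided by 182.
Repeatedly combine the two least-probable nodes; the expected code length is the sum of the merged weights.
merge 2/91 + 5/182 → 9/182
merge 9/182 + 9/182 → 9/91
merge 9/91 + 9/91 → 18/91
merge 19/182 + 25/182 → 22/91
merge 18/91 + 3/13 → 3/7
merge 22/91 + 30/91 → 4/7
merge 3/7 + 4/7 → 1
L = 9/182 + 9/91 + 18/91 + 22/91 + 3/7 + 4/7 + 1 = 471/182 ≈ 2.588 bits/symbol.

2.588 bits/symbol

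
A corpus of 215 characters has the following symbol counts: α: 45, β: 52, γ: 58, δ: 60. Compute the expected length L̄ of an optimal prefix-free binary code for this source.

2 bits/symbol

Probabilities are the counts divided by 215.
Repeatedly combine the two least-probable nodes; the expected code length is the sum of the merged weights.
merge 9/43 + 52/215 → 97/215
merge 58/215 + 12/43 → 118/215
merge 97/215 + 118/215 → 1
L = 97/215 + 118/215 + 1 = 2 bits/symbol.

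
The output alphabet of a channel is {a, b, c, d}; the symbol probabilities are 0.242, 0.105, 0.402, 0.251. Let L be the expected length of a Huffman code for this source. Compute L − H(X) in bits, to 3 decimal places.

0.079 bits

Entropy H = −Σ p log₂ p ≈ 1.8658 bits.
Huffman merges: 21/200+121/500→347/1000; 251/1000+347/1000→299/500; 201/500+299/500→1. L = 389/200 ≈ 1.9450.
L − H = 1.9450 − 1.8658 = 0.079 bits.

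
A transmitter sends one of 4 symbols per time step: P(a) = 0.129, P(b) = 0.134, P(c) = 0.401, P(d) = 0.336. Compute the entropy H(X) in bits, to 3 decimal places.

H = −Σ pᵢ log₂ pᵢ.
−0.129·log₂(0.129) = 0.3811
−0.134·log₂(0.134) = 0.3886
−0.401·log₂(0.401) = 0.5286
−0.336·log₂(0.336) = 0.5287
Sum ≈ 1.8270 → 1.827 bits.

1.827 bits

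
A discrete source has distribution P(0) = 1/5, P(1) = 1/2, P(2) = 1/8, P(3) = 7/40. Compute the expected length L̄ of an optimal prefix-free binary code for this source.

Repeatedly combine the two least-probable nodes; the expected code length is the sum of the merged weights.
merge 1/8 + 7/40 → 3/10
merge 1/5 + 3/10 → 1/2
merge 1/2 + 1/2 → 1
L = 3/10 + 1/2 + 1 = 9/5 = 1.8 bits/symbol.

1.8 bits/symbol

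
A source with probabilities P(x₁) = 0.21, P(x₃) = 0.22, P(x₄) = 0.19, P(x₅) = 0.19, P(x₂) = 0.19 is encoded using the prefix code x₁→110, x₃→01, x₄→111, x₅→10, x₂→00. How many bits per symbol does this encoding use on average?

L̄ = Σ pᵢ·ℓᵢ = 0.21·3 + 0.22·2 + 0.19·3 + 0.19·2 + 0.19·2 = 2.4 bits/symbol.

2.4 bits/symbol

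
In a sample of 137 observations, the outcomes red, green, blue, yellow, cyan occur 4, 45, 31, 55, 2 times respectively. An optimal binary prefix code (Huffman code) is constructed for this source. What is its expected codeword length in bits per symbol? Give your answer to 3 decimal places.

Probabilities are the counts divided by 137.
Repeatedly combine the two least-probable nodes; the expected code length is the sum of the merged weights.
merge 2/137 + 4/137 → 6/137
merge 6/137 + 31/137 → 37/137
merge 37/137 + 45/137 → 82/137
merge 55/137 + 82/137 → 1
L = 6/137 + 37/137 + 82/137 + 1 = 262/137 ≈ 1.912 bits/symbol.

1.912 bits/symbol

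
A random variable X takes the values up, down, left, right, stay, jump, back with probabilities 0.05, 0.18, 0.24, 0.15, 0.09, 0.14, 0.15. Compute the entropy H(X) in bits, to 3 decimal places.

2.686 bits

H = −Σ pᵢ log₂ pᵢ.
−0.05·log₂(0.05) = 0.2161
−0.18·log₂(0.18) = 0.4453
−0.24·log₂(0.24) = 0.4941
−0.15·log₂(0.15) = 0.4105
−0.09·log₂(0.09) = 0.3127
−0.14·log₂(0.14) = 0.3971
−0.15·log₂(0.15) = 0.4105
Sum ≈ 2.6864 → 2.686 bits.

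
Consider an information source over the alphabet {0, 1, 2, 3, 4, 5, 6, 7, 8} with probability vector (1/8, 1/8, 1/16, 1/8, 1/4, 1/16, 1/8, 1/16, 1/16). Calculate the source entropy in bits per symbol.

Each probability is a power of 1/2, so log₂(1/p) is an integer.
H = Σ p·log₂(1/p) = 1/8·3 + 1/8·3 + 1/16·4 + 1/8·3 + 1/4·2 + 1/16·4 + 1/8·3 + 1/16·4 + 1/16·4 = 3 bits.

3 bits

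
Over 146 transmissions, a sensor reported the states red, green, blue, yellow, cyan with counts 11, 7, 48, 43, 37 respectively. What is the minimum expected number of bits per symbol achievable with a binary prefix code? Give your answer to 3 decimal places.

Probabilities are the counts divided by 146.
Repeatedly combine the two least-probable nodes; the expected code length is the sum of the merged weights.
merge 7/146 + 11/146 → 9/73
merge 9/73 + 37/146 → 55/146
merge 43/146 + 24/73 → 91/146
merge 55/146 + 91/146 → 1
L = 9/73 + 55/146 + 91/146 + 1 = 155/73 ≈ 2.123 bits/symbol.

2.123 bits/symbol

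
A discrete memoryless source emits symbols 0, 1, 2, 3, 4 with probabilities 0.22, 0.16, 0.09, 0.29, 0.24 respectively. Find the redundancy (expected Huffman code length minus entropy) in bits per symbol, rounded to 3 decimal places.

Entropy H = −Σ p log₂ p ≈ 2.2283 bits.
Huffman merges: 9/100+4/25→1/4; 11/50+6/25→23/50; 1/4+29/100→27/50; 23/50+27/50→1. L = 9/4 ≈ 2.2500.
L − H = 2.2500 − 2.2283 = 0.022 bits.

0.022 bits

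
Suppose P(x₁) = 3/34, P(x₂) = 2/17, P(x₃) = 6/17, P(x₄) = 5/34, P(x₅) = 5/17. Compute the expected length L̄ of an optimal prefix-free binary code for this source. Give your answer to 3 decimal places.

Repeatedly combine the two least-probable nodes; the expected code length is the sum of the merged weights.
merge 3/34 + 2/17 → 7/34
merge 5/34 + 7/34 → 6/17
merge 5/17 + 6/17 → 11/17
merge 6/17 + 11/17 → 1
L = 7/34 + 6/17 + 11/17 + 1 = 75/34 ≈ 2.206 bits/symbol.

2.206 bits/symbol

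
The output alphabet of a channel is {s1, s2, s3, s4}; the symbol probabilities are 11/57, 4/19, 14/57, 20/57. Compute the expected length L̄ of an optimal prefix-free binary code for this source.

Repeatedly combine the two least-probable nodes; the expected code length is the sum of the merged weights.
merge 11/57 + 4/19 → 23/57
merge 14/57 + 20/57 → 34/57
merge 23/57 + 34/57 → 1
L = 23/57 + 34/57 + 1 = 2 bits/symbol.

2 bits/symbol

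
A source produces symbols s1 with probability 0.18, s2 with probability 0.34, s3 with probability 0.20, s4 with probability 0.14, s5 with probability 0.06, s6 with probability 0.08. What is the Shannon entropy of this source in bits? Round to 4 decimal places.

2.3710 bits

H = −Σ pᵢ log₂ pᵢ.
−0.18·log₂(0.18) = 0.4453
−0.34·log₂(0.34) = 0.5292
−0.20·log₂(0.20) = 0.4644
−0.14·log₂(0.14) = 0.3971
−0.06·log₂(0.06) = 0.2435
−0.08·log₂(0.08) = 0.2915
Sum ≈ 2.3710 → 2.3710 bits.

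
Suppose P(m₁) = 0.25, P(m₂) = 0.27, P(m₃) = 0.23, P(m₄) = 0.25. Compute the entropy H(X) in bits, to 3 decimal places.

1.998 bits

H = −Σ pᵢ log₂ pᵢ.
−0.25·log₂(0.25) = 0.5000
−0.27·log₂(0.27) = 0.5100
−0.23·log₂(0.23) = 0.4877
−0.25·log₂(0.25) = 0.5000
Sum ≈ 1.9977 → 1.998 bits.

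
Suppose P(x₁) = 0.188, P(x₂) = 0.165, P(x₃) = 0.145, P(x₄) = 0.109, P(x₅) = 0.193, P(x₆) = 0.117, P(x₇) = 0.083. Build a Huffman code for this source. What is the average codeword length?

2.807 bits/symbol

Repeatedly combine the two least-probable nodes; the expected code length is the sum of the merged weights.
merge 83/1000 + 109/1000 → 24/125
merge 117/1000 + 29/200 → 131/500
merge 33/200 + 47/250 → 353/1000
merge 24/125 + 193/1000 → 77/200
merge 131/500 + 353/1000 → 123/200
merge 77/200 + 123/200 → 1
L = 24/125 + 131/500 + 353/1000 + 77/200 + 123/200 + 1 = 2807/1000 = 2.807 bits/symbol.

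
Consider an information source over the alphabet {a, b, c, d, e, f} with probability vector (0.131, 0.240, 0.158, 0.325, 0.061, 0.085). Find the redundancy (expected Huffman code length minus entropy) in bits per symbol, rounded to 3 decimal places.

Entropy H = −Σ p log₂ p ≈ 2.3743 bits.
Huffman merges: 61/1000+17/200→73/500; 131/1000+73/500→277/1000; 79/500+6/25→199/500; 277/1000+13/40→301/500; 199/500+301/500→1. L = 2423/1000 ≈ 2.4230.
L − H = 2.4230 − 2.3743 = 0.049 bits.

0.049 bits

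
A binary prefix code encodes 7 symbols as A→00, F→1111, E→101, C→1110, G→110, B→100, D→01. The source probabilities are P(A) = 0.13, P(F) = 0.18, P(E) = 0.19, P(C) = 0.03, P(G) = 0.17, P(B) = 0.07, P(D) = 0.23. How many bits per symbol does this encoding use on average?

2.85 bits/symbol

L̄ = Σ pᵢ·ℓᵢ = 0.13·2 + 0.18·4 + 0.19·3 + 0.03·4 + 0.17·3 + 0.07·3 + 0.23·2 = 2.85 bits/symbol.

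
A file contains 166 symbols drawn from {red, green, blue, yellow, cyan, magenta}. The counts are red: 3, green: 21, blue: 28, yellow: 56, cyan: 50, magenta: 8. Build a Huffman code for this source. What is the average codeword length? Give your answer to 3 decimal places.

2.259 bits/symbol

Probabilities are the counts divided by 166.
Repeatedly combine the two least-probable nodes; the expected code length is the sum of the merged weights.
merge 3/166 + 4/83 → 11/166
merge 11/166 + 21/166 → 16/83
merge 14/83 + 16/83 → 30/83
merge 25/83 + 28/83 → 53/83
merge 30/83 + 53/83 → 1
L = 11/166 + 16/83 + 30/83 + 53/83 + 1 = 375/166 ≈ 2.259 bits/symbol.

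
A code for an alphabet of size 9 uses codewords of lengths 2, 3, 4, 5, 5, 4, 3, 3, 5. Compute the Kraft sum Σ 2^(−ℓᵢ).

With common denominator 2^5 = 32: Σ 2^(−ℓᵢ) = 8/32 + 4/32 + 2/32 + 1/32 + 1/32 + 2/32 + 4/32 + 4/32 + 1/32 = 27/32 = 0.84375.

0.84375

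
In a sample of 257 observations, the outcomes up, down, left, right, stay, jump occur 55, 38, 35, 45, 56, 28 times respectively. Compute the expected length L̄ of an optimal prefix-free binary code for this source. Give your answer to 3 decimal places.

Probabilities are the counts divided by 257.
Repeatedly combine the two least-probable nodes; the expected code length is the sum of the merged weights.
merge 28/257 + 35/257 → 63/257
merge 38/257 + 45/257 → 83/257
merge 55/257 + 56/257 → 111/257
merge 63/257 + 83/257 → 146/257
merge 111/257 + 146/257 → 1
L = 63/257 + 83/257 + 111/257 + 146/257 + 1 = 660/257 ≈ 2.568 bits/symbol.

2.568 bits/symbol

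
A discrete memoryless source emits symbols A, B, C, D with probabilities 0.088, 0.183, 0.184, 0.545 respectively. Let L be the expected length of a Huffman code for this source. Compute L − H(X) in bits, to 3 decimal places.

0.042 bits

Entropy H = −Σ p log₂ p ≈ 1.6835 bits.
Huffman merges: 11/125+183/1000→271/1000; 23/125+271/1000→91/200; 91/200+109/200→1. L = 863/500 ≈ 1.7260.
L − H = 1.7260 − 1.6835 = 0.042 bits.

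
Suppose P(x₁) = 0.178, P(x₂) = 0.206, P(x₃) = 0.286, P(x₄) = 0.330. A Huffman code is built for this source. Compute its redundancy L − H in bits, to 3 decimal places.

Entropy H = −Σ p log₂ p ≈ 1.9571 bits.
Huffman merges: 89/500+103/500→48/125; 143/500+33/100→77/125; 48/125+77/125→1. L = 2 ≈ 2.0000.
L − H = 2.0000 − 1.9571 = 0.043 bits.

0.043 bits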